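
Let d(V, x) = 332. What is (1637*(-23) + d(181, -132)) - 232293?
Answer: -269612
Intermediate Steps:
(1637*(-23) + d(181, -132)) - 232293 = (1637*(-23) + 332) - 232293 = (-37651 + 332) - 232293 = -37319 - 232293 = -269612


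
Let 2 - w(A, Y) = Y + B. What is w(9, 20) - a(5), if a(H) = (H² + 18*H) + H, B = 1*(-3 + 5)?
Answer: -140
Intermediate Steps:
B = 2 (B = 1*2 = 2)
w(A, Y) = -Y (w(A, Y) = 2 - (Y + 2) = 2 - (2 + Y) = 2 + (-2 - Y) = -Y)
a(H) = H² + 19*H
w(9, 20) - a(5) = -1*20 - 5*(19 + 5) = -20 - 5*24 = -20 - 1*120 = -20 - 120 = -140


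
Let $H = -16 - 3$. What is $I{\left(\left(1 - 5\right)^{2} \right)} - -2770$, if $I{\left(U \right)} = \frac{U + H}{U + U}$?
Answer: $\frac{88637}{32} \approx 2769.9$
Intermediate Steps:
$H = -19$ ($H = -16 - 3 = -19$)
$I{\left(U \right)} = \frac{-19 + U}{2 U}$ ($I{\left(U \right)} = \frac{U - 19}{U + U} = \frac{-19 + U}{2 U}$)
$I{\left(\left(1 - 5\right)^{2} \right)} - -2770 = \frac{-19 + \left(1 - 5\right)^{2}}{2 \left(1 - 5\right)^{2}} - -2770 = \frac{-19 + \left(-4\right)^{2}}{2 \left(-4\right)^{2}} + 2770 = \frac{-19 + 16}{2 \cdot 16} + 2770 = \frac{1}{2} \cdot \frac{1}{16} \left(-3\right) + 2770 = - \frac{3}{32} + 2770 = \frac{88637}{32}$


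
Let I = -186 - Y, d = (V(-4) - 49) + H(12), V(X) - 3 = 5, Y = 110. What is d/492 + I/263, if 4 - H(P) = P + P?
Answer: -161675/129396 ≈ -1.2495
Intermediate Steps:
V(X) = 8 (V(X) = 3 + 5 = 8)
H(P) = 4 - 2*P (H(P) = 4 - (P + P) = 4 - 2*P)
d = -61 (d = (8 - 49) + (4 - 2*12) = -41 + (4 - 24) = -41 - 20 = -61)
I = -296 (I = -186 - 1*110 = -186 - 110 = -296)
d/492 + I/263 = -61/492 - 296/263 = -161675/129396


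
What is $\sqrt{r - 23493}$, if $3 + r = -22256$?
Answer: $2 i \sqrt{11438} \approx 213.9 i$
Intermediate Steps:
$r = -22259$ ($r = -3 - 22256 = -22259$)
$\sqrt{r - 23493} = \sqrt{-22259 - 23493} = \sqrt{-45752} = 2 i \sqrt{11438}$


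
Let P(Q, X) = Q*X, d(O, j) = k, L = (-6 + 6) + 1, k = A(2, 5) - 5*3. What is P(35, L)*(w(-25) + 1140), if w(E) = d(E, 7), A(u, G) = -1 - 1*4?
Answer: 39200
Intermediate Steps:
A(u, G) = -5 (A(u, G) = -1 - 4 = -5)
k = -20 (k = -5 - 5*3 = -5 - 15 = -20)
L = 1 (L = 0 + 1 = 1)
d(O, j) = -20
w(E) = -20
P(35, L)*(w(-25) + 1140) = (35*1)*(-20 + 1140) = 35*1120 = 39200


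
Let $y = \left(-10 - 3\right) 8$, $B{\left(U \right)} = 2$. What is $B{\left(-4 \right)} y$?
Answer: $-208$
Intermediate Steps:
$y = -104$ ($y = \left(-13\right) 8 = -104$)
$B{\left(-4 \right)} y = 2 \left(-104\right) = -208$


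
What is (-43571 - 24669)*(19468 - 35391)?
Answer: 1086585520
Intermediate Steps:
(-43571 - 24669)*(19468 - 35391) = -68240*(-15923) = 1086585520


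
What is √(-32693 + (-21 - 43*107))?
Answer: I*√37315 ≈ 193.17*I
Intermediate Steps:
√(-32693 + (-21 - 43*107)) = √(-32693 + (-21 - 4601)) = √(-32693 - 4622) = √(-37315) = I*√37315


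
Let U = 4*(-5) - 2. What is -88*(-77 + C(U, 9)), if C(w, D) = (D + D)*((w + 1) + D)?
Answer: 25784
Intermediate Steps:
U = -22 (U = -20 - 2 = -22)
C(w, D) = 2*D*(1 + D + w) (C(w, D) = (2*D)*((1 + w) + D) = (2*D)*(1 + D + w) = 2*D*(1 + D + w))
-88*(-77 + C(U, 9)) = -88*(-77 + 2*9*(1 + 9 - 22)) = -88*(-77 + 2*9*(-12)) = -88*(-77 - 216) = -88*(-293) = 25784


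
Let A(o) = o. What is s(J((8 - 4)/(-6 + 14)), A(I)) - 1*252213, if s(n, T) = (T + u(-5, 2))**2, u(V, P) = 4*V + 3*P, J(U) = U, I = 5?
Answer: -252132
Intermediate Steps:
u(V, P) = 3*P + 4*V
s(n, T) = (-14 + T)**2 (s(n, T) = (T + (3*2 + 4*(-5)))**2 = (T + (6 - 20))**2 = (T - 14)**2 = (-14 + T)**2)
s(J((8 - 4)/(-6 + 14)), A(I)) - 1*252213 = (-14 + 5)**2 - 1*252213 = (-9)**2 - 252213 = 81 - 252213 = -252132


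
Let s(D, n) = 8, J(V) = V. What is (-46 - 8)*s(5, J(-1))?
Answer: -432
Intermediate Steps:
(-46 - 8)*s(5, J(-1)) = (-46 - 8)*8 = -54*8 = -432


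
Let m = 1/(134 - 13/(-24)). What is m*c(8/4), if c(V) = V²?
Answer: 96/3229 ≈ 0.029731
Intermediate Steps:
m = 24/3229 (m = 1/(134 - 13*(-1/24)) = 1/(134 + 13/24) = 1/(3229/24) = 24/3229 ≈ 0.0074326)
m*c(8/4) = 24*(8/4)²/3229 = 24*(8*(¼))²/3229 = (24/3229)*2² = (24/3229)*4 = 96/3229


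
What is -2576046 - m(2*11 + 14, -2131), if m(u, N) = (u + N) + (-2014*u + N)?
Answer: -2499316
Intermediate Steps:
m(u, N) = -2013*u + 2*N (m(u, N) = (N + u) + (N - 2014*u) = -2013*u + 2*N)
-2576046 - m(2*11 + 14, -2131) = -2576046 - (-2013*(2*11 + 14) + 2*(-2131)) = -2576046 - (-2013*(22 + 14) - 4262) = -2576046 - (-2013*36 - 4262) = -2576046 - (-72468 - 4262) = -2576046 - 1*(-76730) = -2576046 + 76730 = -2499316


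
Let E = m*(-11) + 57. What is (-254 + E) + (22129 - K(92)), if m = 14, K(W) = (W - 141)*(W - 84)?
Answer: 22170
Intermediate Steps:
K(W) = (-141 + W)*(-84 + W)
E = -97 (E = 14*(-11) + 57 = -154 + 57 = -97)
(-254 + E) + (22129 - K(92)) = (-254 - 97) + (22129 - (11844 + 92² - 225*92)) = -351 + (22129 - (11844 + 8464 - 20700)) = -351 + (22129 - 1*(-392)) = -351 + (22129 + 392) = -351 + 22521 = 22170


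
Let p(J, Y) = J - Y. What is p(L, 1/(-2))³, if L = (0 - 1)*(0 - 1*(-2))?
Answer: -27/8 ≈ -3.3750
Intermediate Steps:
L = -2 (L = -(0 + 2) = -1*2 = -2)
p(L, 1/(-2))³ = (-2 - 1/(-2))³ = (-2 - 1*(-½))³ = (-2 + ½)³ = (-3/2)³ = -27/8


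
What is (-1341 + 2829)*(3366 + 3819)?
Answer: 10691280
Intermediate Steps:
(-1341 + 2829)*(3366 + 3819) = 1488*7185 = 10691280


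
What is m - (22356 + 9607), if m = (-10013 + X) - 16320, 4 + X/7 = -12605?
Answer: -146559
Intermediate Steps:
X = -88263 (X = -28 + 7*(-12605) = -28 - 88235 = -88263)
m = -114596 (m = (-10013 - 88263) - 16320 = -98276 - 16320 = -114596)
m - (22356 + 9607) = -114596 - (22356 + 9607) = -114596 - 1*31963 = -114596 - 31963 = -146559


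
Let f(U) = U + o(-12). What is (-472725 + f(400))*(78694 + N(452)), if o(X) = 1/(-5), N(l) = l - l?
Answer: -185845796444/5 ≈ -3.7169e+10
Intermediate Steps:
N(l) = 0
o(X) = -1/5
f(U) = -1/5 + U (f(U) = U - 1/5 = -1/5 + U)
(-472725 + f(400))*(78694 + N(452)) = (-472725 + (-1/5 + 400))*(78694 + 0) = (-472725 + 1999/5)*78694 = -2361626/5*78694 = -185845796444/5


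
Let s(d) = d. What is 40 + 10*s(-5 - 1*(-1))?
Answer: 0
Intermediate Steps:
40 + 10*s(-5 - 1*(-1)) = 40 + 10*(-5 - 1*(-1)) = 40 + 10*(-5 + 1) = 40 + 10*(-4) = 40 - 40 = 0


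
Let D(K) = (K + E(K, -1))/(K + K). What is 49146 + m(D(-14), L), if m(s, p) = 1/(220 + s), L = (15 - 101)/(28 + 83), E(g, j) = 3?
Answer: 303279994/6171 ≈ 49146.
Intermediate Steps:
D(K) = (3 + K)/(2*K) (D(K) = (K + 3)/(K + K) = (3 + K)/((2*K)) = (3 + K)*(1/(2*K)) = (3 + K)/(2*K))
L = -86/111 ≈ -0.77477
49146 + m(D(-14), L) = 49146 + 1/(220 + (½)*(3 - 14)/(-14)) = 49146 + 1/(220 + (½)*(-1/14)*(-11)) = 49146 + 1/(220 + 11/28) = 49146 + 1/(6171/28) = 49146 + 28/6171 = 303279994/6171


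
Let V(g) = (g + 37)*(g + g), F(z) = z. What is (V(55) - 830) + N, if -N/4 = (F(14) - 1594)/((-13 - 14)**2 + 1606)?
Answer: 4339694/467 ≈ 9292.7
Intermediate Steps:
V(g) = 2*g*(37 + g) (V(g) = (37 + g)*(2*g) = 2*g*(37 + g))
N = 1264/467 (N = -4*(14 - 1594)/((-13 - 14)**2 + 1606) = -(-6320)/((-27)**2 + 1606) = -(-6320)/(729 + 1606) = -(-6320)/2335 = -4*(-316/467) = 1264/467 ≈ 2.7066)
(V(55) - 830) + N = (2*55*(37 + 55) - 830) + 1264/467 = (2*55*92 - 830) + 1264/467 = (10120 - 830) + 1264/467 = 9290 + 1264/467 = 4339694/467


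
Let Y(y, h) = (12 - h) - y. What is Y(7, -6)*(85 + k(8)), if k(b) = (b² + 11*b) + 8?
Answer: 2695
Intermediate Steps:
k(b) = 8 + b² + 11*b
Y(y, h) = 12 - h - y
Y(7, -6)*(85 + k(8)) = (12 - 1*(-6) - 1*7)*(85 + (8 + 8² + 11*8)) = (12 + 6 - 7)*(85 + (8 + 64 + 88)) = 11*(85 + 160) = 11*245 = 2695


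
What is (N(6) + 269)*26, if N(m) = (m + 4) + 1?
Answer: 7280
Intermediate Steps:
N(m) = 5 + m (N(m) = (4 + m) + 1 = 5 + m)
(N(6) + 269)*26 = ((5 + 6) + 269)*26 = (11 + 269)*26 = 280*26 = 7280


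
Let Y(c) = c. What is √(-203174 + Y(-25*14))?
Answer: 2*I*√50881 ≈ 451.14*I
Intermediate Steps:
√(-203174 + Y(-25*14)) = √(-203174 - 25*14) = √(-203174 - 350) = √(-203524) = 2*I*√50881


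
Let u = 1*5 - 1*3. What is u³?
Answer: 8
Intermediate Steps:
u = 2 (u = 5 - 3 = 2)
u³ = 2³ = 8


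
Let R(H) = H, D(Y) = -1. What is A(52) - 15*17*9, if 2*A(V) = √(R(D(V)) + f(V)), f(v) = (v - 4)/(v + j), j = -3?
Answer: -2295 + I/14 ≈ -2295.0 + 0.071429*I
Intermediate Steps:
f(v) = (-4 + v)/(-3 + v) (f(v) = (v - 4)/(v - 3) = (-4 + v)/(-3 + v))
A(V) = √(-1 + (-4 + V)/(-3 + V))/2
A(52) - 15*17*9 = √(-1/(-3 + 52))/2 - 15*17*9 = √(-1/49)/2 - 255*9 = √(-1*1/49)/2 - 1*2295 = √(-1/49)/2 - 2295 = (I/7)/2 - 2295 = I/14 - 2295 = -2295 + I/14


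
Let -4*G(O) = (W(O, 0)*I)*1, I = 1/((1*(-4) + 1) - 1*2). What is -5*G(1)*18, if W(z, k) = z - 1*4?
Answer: 27/2 ≈ 13.500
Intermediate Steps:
W(z, k) = -4 + z (W(z, k) = z - 4 = -4 + z)
I = -⅕ (I = 1/((-4 + 1) - 2) = 1/(-3 - 2) = 1/(-5) = -⅕ ≈ -0.20000)
G(O) = -⅕ + O/20 (G(O) = -(-4 + O)*(-⅕)/4 = -(⅘ - O/5)/4 = -⅕ + O/20)
-5*G(1)*18 = -5*(-⅕ + (1/20)*1)*18 = -5*(-⅕ + 1/20)*18 = -5*(-3/20)*18 = (¾)*18 = 27/2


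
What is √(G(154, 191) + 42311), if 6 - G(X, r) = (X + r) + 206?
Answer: √41766 ≈ 204.37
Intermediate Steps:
G(X, r) = -200 - X - r (G(X, r) = 6 - ((X + r) + 206) = 6 - (206 + X + r) = 6 + (-206 - X - r) = -200 - X - r)
√(G(154, 191) + 42311) = √((-200 - 1*154 - 1*191) + 42311) = √((-200 - 154 - 191) + 42311) = √(-545 + 42311) = √41766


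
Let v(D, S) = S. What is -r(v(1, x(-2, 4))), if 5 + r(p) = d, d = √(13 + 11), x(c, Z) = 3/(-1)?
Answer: 5 - 2*√6 ≈ 0.10102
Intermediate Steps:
x(c, Z) = -3 (x(c, Z) = 3*(-1) = -3)
d = 2*√6 (d = √24 = 2*√6 ≈ 4.8990)
r(p) = -5 + 2*√6
-r(v(1, x(-2, 4))) = -(-5 + 2*√6) = 5 - 2*√6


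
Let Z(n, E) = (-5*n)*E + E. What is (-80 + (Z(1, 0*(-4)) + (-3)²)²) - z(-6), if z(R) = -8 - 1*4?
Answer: 13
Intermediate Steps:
Z(n, E) = E - 5*E*n (Z(n, E) = -5*E*n + E = E - 5*E*n)
z(R) = -12 (z(R) = -8 - 4 = -12)
(-80 + (Z(1, 0*(-4)) + (-3)²)²) - z(-6) = (-80 + ((0*(-4))*(1 - 5*1) + (-3)²)²) - 1*(-12) = (-80 + (0*(1 - 5) + 9)²) + 12 = (-80 + (0*(-4) + 9)²) + 12 = (-80 + (0 + 9)²) + 12 = (-80 + 9²) + 12 = (-80 + 81) + 12 = 1 + 12 = 13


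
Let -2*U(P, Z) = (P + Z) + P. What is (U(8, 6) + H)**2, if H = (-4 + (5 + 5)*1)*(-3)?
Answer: 841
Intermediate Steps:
U(P, Z) = -P - Z/2 (U(P, Z) = -((P + Z) + P)/2 = -(Z + 2*P)/2 = -P - Z/2)
H = -18 (H = (-4 + 10*1)*(-3) = (-4 + 10)*(-3) = 6*(-3) = -18)
(U(8, 6) + H)**2 = ((-1*8 - 1/2*6) - 18)**2 = ((-8 - 3) - 18)**2 = (-11 - 18)**2 = (-29)**2 = 841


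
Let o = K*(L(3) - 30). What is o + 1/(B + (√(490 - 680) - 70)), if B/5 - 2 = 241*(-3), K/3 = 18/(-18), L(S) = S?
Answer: 218793468/2701163 - I*√190/13505815 ≈ 81.0 - 1.0206e-6*I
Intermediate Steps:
K = -3 (K = 3*(18/(-18)) = 3*(18*(-1/18)) = 3*(-1) = -3)
B = -3605 (B = 10 + 5*(241*(-3)) = 10 + 5*(-723) = 10 - 3615 = -3605)
o = 81 (o = -3*(3 - 30) = -3*(-27) = 81)
o + 1/(B + (√(490 - 680) - 70)) = 81 + 1/(-3605 + (√(490 - 680) - 70)) = 81 + 1/(-3605 + (√(-190) - 70)) = 81 + 1/(-3605 + (I*√190 - 70)) = 81 + 1/(-3605 + (-70 + I*√190)) = 81 + 1/(-3675 + I*√190)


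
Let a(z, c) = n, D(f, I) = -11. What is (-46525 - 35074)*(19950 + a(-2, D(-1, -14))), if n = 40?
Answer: -1631164010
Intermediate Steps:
a(z, c) = 40
(-46525 - 35074)*(19950 + a(-2, D(-1, -14))) = (-46525 - 35074)*(19950 + 40) = -81599*19990 = -1631164010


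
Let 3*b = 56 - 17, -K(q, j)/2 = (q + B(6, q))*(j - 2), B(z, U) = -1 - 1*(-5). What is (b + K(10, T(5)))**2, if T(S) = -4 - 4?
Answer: 85849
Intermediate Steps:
B(z, U) = 4 (B(z, U) = -1 + 5 = 4)
T(S) = -8
K(q, j) = -2*(-2 + j)*(4 + q) (K(q, j) = -2*(q + 4)*(j - 2) = -2*(4 + q)*(-2 + j) = -2*(-2 + j)*(4 + q))
b = 13 (b = (56 - 17)/3 = (1/3)*39 = 13)
(b + K(10, T(5)))**2 = (13 + (16 - 8*(-8) + 4*10 - 2*(-8)*10))**2 = (13 + (16 + 64 + 40 + 160))**2 = (13 + 280)**2 = 293**2 = 85849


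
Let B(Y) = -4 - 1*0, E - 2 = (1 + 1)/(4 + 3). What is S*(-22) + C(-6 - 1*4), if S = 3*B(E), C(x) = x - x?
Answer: 264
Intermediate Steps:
E = 16/7 (E = 2 + (1 + 1)/(4 + 3) = 2 + 2/7 = 16/7 ≈ 2.2857)
B(Y) = -4 (B(Y) = -4 + 0 = -4)
C(x) = 0
S = -12 (S = 3*(-4) = -12)
S*(-22) + C(-6 - 1*4) = -12*(-22) + 0 = 264 + 0 = 264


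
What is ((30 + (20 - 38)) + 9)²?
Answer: 441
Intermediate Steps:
((30 + (20 - 38)) + 9)² = ((30 - 18) + 9)² = (12 + 9)² = 21² = 441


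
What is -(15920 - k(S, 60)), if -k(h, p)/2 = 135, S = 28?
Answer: -16190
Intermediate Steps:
k(h, p) = -270 (k(h, p) = -2*135 = -270)
-(15920 - k(S, 60)) = -(15920 - 1*(-270)) = -(15920 + 270) = -1*16190 = -16190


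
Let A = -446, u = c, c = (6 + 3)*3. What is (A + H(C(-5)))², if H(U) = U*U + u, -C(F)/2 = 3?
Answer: 146689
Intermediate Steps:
c = 27 (c = 9*3 = 27)
u = 27
C(F) = -6 (C(F) = -2*3 = -6)
H(U) = 27 + U² (H(U) = U*U + 27 = U² + 27 = 27 + U²)
(A + H(C(-5)))² = (-446 + (27 + (-6)²))² = (-446 + (27 + 36))² = (-446 + 63)² = (-383)² = 146689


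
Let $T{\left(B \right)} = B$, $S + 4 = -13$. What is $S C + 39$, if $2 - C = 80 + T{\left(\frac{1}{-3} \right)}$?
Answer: $\frac{4078}{3} \approx 1359.3$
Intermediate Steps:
$S = -17$ ($S = -4 - 13 = -17$)
$C = - \frac{233}{3}$ ($C = 2 - \left(80 + \frac{1}{-3}\right) = 2 - \left(80 - \frac{1}{3}\right) = 2 - \frac{239}{3} = - \frac{233}{3} \approx -77.667$)
$S C + 39 = \left(-17\right) \left(- \frac{233}{3}\right) + 39 = \frac{3961}{3} + 39 = \frac{4078}{3}$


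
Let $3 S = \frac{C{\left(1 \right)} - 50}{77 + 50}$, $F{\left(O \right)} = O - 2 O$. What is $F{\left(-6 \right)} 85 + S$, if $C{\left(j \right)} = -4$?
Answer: $\frac{64752}{127} \approx 509.86$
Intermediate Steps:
$F{\left(O \right)} = - O$
$S = - \frac{18}{127}$ ($S = \frac{\left(-4 - 50\right) \frac{1}{77 + 50}}{3} = \frac{\left(-54\right) \frac{1}{127}}{3} = \frac{1}{3} \left(- \frac{54}{127}\right) = - \frac{18}{127} \approx -0.14173$)
$F{\left(-6 \right)} 85 + S = \left(-1\right) \left(-6\right) 85 - \frac{18}{127} = 6 \cdot 85 - \frac{18}{127} = 510 - \frac{18}{127} = \frac{64752}{127}$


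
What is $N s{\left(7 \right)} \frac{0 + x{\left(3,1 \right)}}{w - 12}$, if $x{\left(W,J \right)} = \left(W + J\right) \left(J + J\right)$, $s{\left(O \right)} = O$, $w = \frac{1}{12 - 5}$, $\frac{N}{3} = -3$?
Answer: $\frac{3528}{83} \approx 42.506$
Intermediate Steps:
$N = -9$ ($N = 3 \left(-3\right) = -9$)
$w = \frac{1}{7} \approx 0.14286$
$x{\left(W,J \right)} = 2 J \left(J + W\right)$ ($x{\left(W,J \right)} = \left(J + W\right) 2 J = 2 J \left(J + W\right)$)
$N s{\left(7 \right)} \frac{0 + x{\left(3,1 \right)}}{w - 12} = \left(-9\right) 7 \frac{0 + 2 \cdot 1 \left(1 + 3\right)}{\frac{1}{7} - 12} = - 63 \frac{0 + 2 \cdot 1 \cdot 4}{- \frac{83}{7}} = - 63 \left(0 + 8\right) \left(- \frac{7}{83}\right) = - 63 \cdot 8 \left(- \frac{7}{83}\right) = \left(-63\right) \left(- \frac{56}{83}\right) = \frac{3528}{83}$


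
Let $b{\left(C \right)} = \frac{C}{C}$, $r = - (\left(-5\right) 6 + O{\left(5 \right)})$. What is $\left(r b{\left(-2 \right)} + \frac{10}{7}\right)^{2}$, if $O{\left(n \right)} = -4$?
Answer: $\frac{61504}{49} \approx 1255.2$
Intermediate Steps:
$r = 34$ ($r = - (\left(-5\right) 6 - 4) = - (-30 - 4) = \left(-1\right) \left(-34\right) = 34$)
$b{\left(C \right)} = 1$
$\left(r b{\left(-2 \right)} + \frac{10}{7}\right)^{2} = \left(34 \cdot 1 + \frac{10}{7}\right)^{2} = \left(34 + 10 \cdot \frac{1}{7}\right)^{2} = \left(34 + \frac{10}{7}\right)^{2} = \left(\frac{248}{7}\right)^{2} = \frac{61504}{49}$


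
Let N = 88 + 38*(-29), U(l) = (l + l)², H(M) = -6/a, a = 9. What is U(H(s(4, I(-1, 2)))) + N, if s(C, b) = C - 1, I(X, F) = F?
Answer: -9110/9 ≈ -1012.2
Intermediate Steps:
s(C, b) = -1 + C
H(M) = -⅔ (H(M) = -6/9 = -6*⅑ = -⅔)
U(l) = 4*l² (U(l) = (2*l)² = 4*l²)
N = -1014 (N = 88 - 1102 = -1014)
U(H(s(4, I(-1, 2)))) + N = 4*(-⅔)² - 1014 = 4*(4/9) - 1014 = 16/9 - 1014 = -9110/9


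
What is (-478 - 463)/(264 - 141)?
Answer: -941/123 ≈ -7.6504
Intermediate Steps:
(-478 - 463)/(264 - 141) = -941/123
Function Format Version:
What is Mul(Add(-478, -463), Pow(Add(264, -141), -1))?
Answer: Rational(-941, 123) ≈ -7.6504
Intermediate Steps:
Mul(Add(-478, -463), Pow(Add(264, -141), -1)) = Mul(-941, Pow(123, -1)) = Mul(-941, Rational(1, 123)) = Rational(-941, 123)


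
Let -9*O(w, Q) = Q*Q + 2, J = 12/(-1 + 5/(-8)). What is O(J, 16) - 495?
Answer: -1571/3 ≈ -523.67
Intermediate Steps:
J = -96/13 (J = 12/(-1 + 5*(-⅛)) = 12/(-1 - 5/8) = 12/(-13/8) = 12*(-8/13) = -96/13 ≈ -7.3846)
O(w, Q) = -2/9 - Q²/9 (O(w, Q) = -(Q*Q + 2)/9 = -(Q² + 2)/9 = -(2 + Q²)/9 = -2/9 - Q²/9)
O(J, 16) - 495 = (-2/9 - ⅑*16²) - 495 = (-2/9 - ⅑*256) - 495 = (-2/9 - 256/9) - 495 = -86/3 - 495 = -1571/3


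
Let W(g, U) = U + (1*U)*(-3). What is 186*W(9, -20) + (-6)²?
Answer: 7476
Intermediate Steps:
W(g, U) = -2*U (W(g, U) = U + U*(-3) = U - 3*U = -2*U)
186*W(9, -20) + (-6)² = 186*(-2*(-20)) + (-6)² = 186*40 + 36 = 7440 + 36 = 7476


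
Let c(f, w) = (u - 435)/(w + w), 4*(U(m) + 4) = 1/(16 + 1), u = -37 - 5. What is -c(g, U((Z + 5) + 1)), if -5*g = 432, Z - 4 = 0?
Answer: -16218/271 ≈ -59.845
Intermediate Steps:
u = -42
Z = 4 (Z = 4 + 0 = 4)
U(m) = -271/68 (U(m) = -4 + 1/(4*(16 + 1)) = -4 + (¼)/17 = -4 + (¼)*(1/17) = -4 + 1/68 = -271/68)
g = -432/5 (g = -⅕*432 = -432/5 ≈ -86.400)
c(f, w) = -477/(2*w) (c(f, w) = (-42 - 435)/(w + w) = -477*1/(2*w) = -477/(2*w))
-c(g, U((Z + 5) + 1)) = -(-477)/(2*(-271/68)) = -(-477)*(-68)/(2*271) = -1*16218/271 = -16218/271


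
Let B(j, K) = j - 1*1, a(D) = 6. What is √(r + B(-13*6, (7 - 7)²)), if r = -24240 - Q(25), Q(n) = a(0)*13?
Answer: I*√24397 ≈ 156.2*I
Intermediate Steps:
Q(n) = 78 (Q(n) = 6*13 = 78)
B(j, K) = -1 + j (B(j, K) = j - 1 = -1 + j)
r = -24318 (r = -24240 - 1*78 = -24240 - 78 = -24318)
√(r + B(-13*6, (7 - 7)²)) = √(-24318 + (-1 - 13*6)) = √(-24318 + (-1 - 78)) = √(-24318 - 79) = √(-24397) = I*√24397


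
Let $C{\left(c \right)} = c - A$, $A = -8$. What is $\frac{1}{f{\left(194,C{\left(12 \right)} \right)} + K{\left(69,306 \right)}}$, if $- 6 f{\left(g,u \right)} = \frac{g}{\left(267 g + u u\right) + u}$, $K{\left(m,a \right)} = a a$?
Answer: $\frac{156654}{14668453847} \approx 1.068 \cdot 10^{-5}$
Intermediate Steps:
$K{\left(m,a \right)} = a^{2}$
$C{\left(c \right)} = 8 + c$ ($C{\left(c \right)} = c - -8 = c + 8 = 8 + c$)
$f{\left(g,u \right)} = - \frac{g}{6 \left(u + u^{2} + 267 g\right)}$ ($f{\left(g,u \right)} = - \frac{g \frac{1}{\left(267 g + u u\right) + u}}{6} = - \frac{g \frac{1}{\left(267 g + u^{2}\right) + u}}{6} = - \frac{g \frac{1}{\left(u^{2} + 267 g\right) + u}}{6} = - \frac{g \frac{1}{u + u^{2} + 267 g}}{6} = - \frac{g}{6 \left(u + u^{2} + 267 g\right)}$)
$\frac{1}{f{\left(194,C{\left(12 \right)} \right)} + K{\left(69,306 \right)}} = \frac{1}{\left(-1\right) 194 \frac{1}{6 \left(8 + 12\right) + 6 \left(8 + 12\right)^{2} + 1602 \cdot 194} + 306^{2}} = \frac{1}{\left(-1\right) 194 \frac{1}{6 \cdot 20 + 6 \cdot 20^{2} + 310788} + 93636} = \frac{1}{\left(-1\right) 194 \frac{1}{120 + 6 \cdot 400 + 310788} + 93636} = \frac{1}{\left(-1\right) 194 \frac{1}{120 + 2400 + 310788} + 93636} = \frac{1}{\left(-1\right) 194 \cdot \frac{1}{313308} + 93636} = \frac{1}{- \frac{97}{156654} + 93636} = \frac{1}{\frac{14668453847}{156654}} = \frac{156654}{14668453847}$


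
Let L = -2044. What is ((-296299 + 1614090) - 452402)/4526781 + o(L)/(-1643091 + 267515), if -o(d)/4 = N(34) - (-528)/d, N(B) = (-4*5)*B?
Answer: 3583359569487/18940249373437 ≈ 0.18919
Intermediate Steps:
N(B) = -20*B
o(d) = 2720 - 2112/d (o(d) = -4*(-20*34 - (-528)/d) = -4*(-680 + 528/d) = 2720 - 2112/d)
((-296299 + 1614090) - 452402)/4526781 + o(L)/(-1643091 + 267515) = ((-296299 + 1614090) - 452402)/4526781 + (2720 - 2112/(-2044))/(-1643091 + 267515) = (1317791 - 452402)*(1/4526781) + (2720 - 2112*(-1/2044))/(-1375576) = 865389*(1/4526781) + (2720 + 528/511)*(-1/1375576) = 41209/215561 + (1390448/511)*(-1/1375576) = 41209/215561 - 173806/87864917 = 3583359569487/18940249373437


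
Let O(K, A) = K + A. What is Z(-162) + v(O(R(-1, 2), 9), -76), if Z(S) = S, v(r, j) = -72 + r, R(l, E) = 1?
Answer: -224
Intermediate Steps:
O(K, A) = A + K
Z(-162) + v(O(R(-1, 2), 9), -76) = -162 + (-72 + (9 + 1)) = -162 + (-72 + 10) = -162 - 62 = -224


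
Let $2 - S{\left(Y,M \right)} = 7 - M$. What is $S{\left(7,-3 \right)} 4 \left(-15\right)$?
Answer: $480$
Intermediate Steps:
$S{\left(Y,M \right)} = -5 + M$ ($S{\left(Y,M \right)} = 2 - \left(7 - M\right) = 2 + \left(-7 + M\right) = -5 + M$)
$S{\left(7,-3 \right)} 4 \left(-15\right) = \left(-5 - 3\right) 4 \left(-15\right) = \left(-8\right) 4 \left(-15\right) = \left(-32\right) \left(-15\right) = 480$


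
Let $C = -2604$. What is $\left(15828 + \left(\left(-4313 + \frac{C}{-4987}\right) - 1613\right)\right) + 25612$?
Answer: $\frac{177110922}{4987} \approx 35515.0$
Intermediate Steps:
$\left(15828 + \left(\left(-4313 + \frac{C}{-4987}\right) - 1613\right)\right) + 25612 = \left(15828 - \left(5926 - \frac{2604}{4987}\right)\right) + 25612 = \left(15828 - \frac{29550358}{4987}\right) + 25612 = \frac{49383878}{4987} + 25612 = \frac{177110922}{4987}$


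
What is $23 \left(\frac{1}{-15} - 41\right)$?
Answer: $- \frac{14168}{15} \approx -944.53$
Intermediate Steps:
$23 \left(\frac{1}{-15} - 41\right) = 23 \left(- \frac{1}{15} - 41\right) = 23 \left(- \frac{616}{15}\right) = - \frac{14168}{15}$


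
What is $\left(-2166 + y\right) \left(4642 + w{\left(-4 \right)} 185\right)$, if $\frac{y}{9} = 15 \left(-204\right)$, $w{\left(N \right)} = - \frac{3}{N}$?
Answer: $- \frac{284033919}{2} \approx -1.4202 \cdot 10^{8}$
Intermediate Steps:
$y = -27540$ ($y = 9 \cdot 15 \left(-204\right) = 9 \left(-3060\right) = -27540$)
$\left(-2166 + y\right) \left(4642 + w{\left(-4 \right)} 185\right) = \left(-2166 - 27540\right) \left(4642 + - \frac{3}{-4} \cdot 185\right) = - 29706 \left(4642 + \left(-3\right) \left(- \frac{1}{4}\right) 185\right) = - 29706 \left(4642 + \frac{3}{4} \cdot 185\right) = - 29706 \left(4642 + \frac{555}{4}\right) = \left(-29706\right) \frac{19123}{4} = - \frac{284033919}{2}$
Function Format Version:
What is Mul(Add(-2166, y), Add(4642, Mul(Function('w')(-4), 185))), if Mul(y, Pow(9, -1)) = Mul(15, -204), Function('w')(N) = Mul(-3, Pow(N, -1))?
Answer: Rational(-284033919, 2) ≈ -1.4202e+8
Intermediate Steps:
y = -27540 (y = Mul(9, Mul(15, -204)) = Mul(9, -3060) = -27540)
Mul(Add(-2166, y), Add(4642, Mul(Function('w')(-4), 185))) = Mul(Add(-2166, -27540), Add(4642, Mul(Mul(-3, Pow(-4, -1)), 185))) = Mul(-29706, Add(4642, Mul(Mul(-3, Rational(-1, 4)), 185))) = Mul(-29706, Add(4642, Mul(Rational(3, 4), 185))) = Mul(-29706, Add(4642, Rational(555, 4))) = Mul(-29706, Rational(19123, 4)) = Rational(-284033919, 2)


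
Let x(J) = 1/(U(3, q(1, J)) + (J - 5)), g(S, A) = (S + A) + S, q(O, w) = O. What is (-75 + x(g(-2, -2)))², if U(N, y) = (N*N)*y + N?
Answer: 5476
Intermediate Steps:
g(S, A) = A + 2*S (g(S, A) = (A + S) + S = A + 2*S)
U(N, y) = N + y*N² (U(N, y) = N²*y + N = y*N² + N = N + y*N²)
x(J) = 1/(7 + J) (x(J) = 1/(3*(1 + 3*1) + (J - 5)) = 1/(3*(1 + 3) + (-5 + J)) = 1/(3*4 + (-5 + J)) = 1/(12 + (-5 + J)) = 1/(7 + J))
(-75 + x(g(-2, -2)))² = (-75 + 1/(7 + (-2 + 2*(-2))))² = (-75 + 1/(7 + (-2 - 4)))² = (-75 + 1/(7 - 6))² = (-75 + 1/1)² = (-75 + 1)² = (-74)² = 5476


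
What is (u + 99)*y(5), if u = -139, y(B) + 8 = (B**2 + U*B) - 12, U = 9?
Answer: -2000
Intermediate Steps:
y(B) = -20 + B**2 + 9*B (y(B) = -8 + ((B**2 + 9*B) - 12) = -8 + (-12 + B**2 + 9*B) = -20 + B**2 + 9*B)
(u + 99)*y(5) = (-139 + 99)*(-20 + 5**2 + 9*5) = -40*(-20 + 25 + 45) = -40*50 = -2000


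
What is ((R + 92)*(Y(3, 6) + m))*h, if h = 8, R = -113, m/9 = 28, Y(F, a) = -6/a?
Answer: -42168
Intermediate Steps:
m = 252 (m = 9*28 = 252)
((R + 92)*(Y(3, 6) + m))*h = ((-113 + 92)*(-6/6 + 252))*8 = -21*(-6*1/6 + 252)*8 = -21*(-1 + 252)*8 = -21*251*8 = -5271*8 = -42168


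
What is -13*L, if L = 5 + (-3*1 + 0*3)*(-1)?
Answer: -104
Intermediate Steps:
L = 8 (L = 5 + (-3 + 0)*(-1) = 5 - 3*(-1) = 5 + 3 = 8)
-13*L = -13*8 = -104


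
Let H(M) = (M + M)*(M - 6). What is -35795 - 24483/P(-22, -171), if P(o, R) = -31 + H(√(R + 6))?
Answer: 4*(-107385*√165 + 3224378*I)/(-361*I + 12*√165) ≈ -35738.0 - 24.493*I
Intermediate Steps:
H(M) = 2*M*(-6 + M) (H(M) = (2*M)*(-6 + M) = 2*M*(-6 + M))
P(o, R) = -31 + 2*√(6 + R)*(-6 + √(6 + R)) (P(o, R) = -31 + 2*√(R + 6)*(-6 + √(R + 6)) = -31 + 2*√(6 + R)*(-6 + √(6 + R)))
-35795 - 24483/P(-22, -171) = -35795 - 24483/(-19 - 12*√(6 - 171) + 2*(-171)) = -35795 - 24483/(-19 - 12*I*√165 - 342) = -35795 - 24483/(-361 - 12*I*√165)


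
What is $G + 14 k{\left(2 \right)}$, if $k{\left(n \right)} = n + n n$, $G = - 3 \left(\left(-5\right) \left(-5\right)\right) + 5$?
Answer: $14$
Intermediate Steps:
$G = -70$ ($G = \left(-3\right) 25 + 5 = -75 + 5 = -70$)
$k{\left(n \right)} = n + n^{2}$
$G + 14 k{\left(2 \right)} = -70 + 14 \cdot 2 \left(1 + 2\right) = -70 + 14 \cdot 2 \cdot 3 = -70 + 14 \cdot 6 = -70 + 84 = 14$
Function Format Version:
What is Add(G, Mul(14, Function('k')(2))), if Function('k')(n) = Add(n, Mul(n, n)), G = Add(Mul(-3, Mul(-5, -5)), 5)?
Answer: 14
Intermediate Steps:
G = -70 (G = Add(Mul(-3, 25), 5) = Add(-75, 5) = -70)
Function('k')(n) = Add(n, Pow(n, 2))
Add(G, Mul(14, Function('k')(2))) = Add(-70, Mul(14, Mul(2, Add(1, 2)))) = Add(-70, Mul(14, Mul(2, 3))) = Add(-70, Mul(14, 6)) = Add(-70, 84) = 14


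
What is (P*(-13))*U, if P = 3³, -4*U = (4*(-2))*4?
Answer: -2808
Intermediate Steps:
U = 8 (U = -4*(-2)*4/4 = -(-2)*4 = -¼*(-32) = 8)
P = 27
(P*(-13))*U = (27*(-13))*8 = -351*8 = -2808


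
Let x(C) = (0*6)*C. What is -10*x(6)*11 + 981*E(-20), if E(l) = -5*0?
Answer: 0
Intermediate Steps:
x(C) = 0 (x(C) = 0*C = 0)
E(l) = 0
-10*x(6)*11 + 981*E(-20) = -10*0*11 + 981*0 = 0*11 + 0 = 0 + 0 = 0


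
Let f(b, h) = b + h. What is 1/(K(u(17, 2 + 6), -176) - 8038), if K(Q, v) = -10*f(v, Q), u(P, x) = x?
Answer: -1/6358 ≈ -0.00015728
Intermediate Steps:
K(Q, v) = -10*Q - 10*v (K(Q, v) = -10*(v + Q) = -10*(Q + v) = -10*Q - 10*v)
1/(K(u(17, 2 + 6), -176) - 8038) = 1/((-10*(2 + 6) - 10*(-176)) - 8038) = 1/((-10*8 + 1760) - 8038) = 1/((-80 + 1760) - 8038) = 1/(1680 - 8038) = 1/(-6358) = -1/6358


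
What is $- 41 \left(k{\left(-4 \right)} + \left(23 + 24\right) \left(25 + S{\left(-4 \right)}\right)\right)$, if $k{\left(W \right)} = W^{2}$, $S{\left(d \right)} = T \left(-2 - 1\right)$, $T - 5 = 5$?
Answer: $8979$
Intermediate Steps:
$T = 10$ ($T = 5 + 5 = 10$)
$S{\left(d \right)} = -30$ ($S{\left(d \right)} = 10 \left(-2 - 1\right) = 10 \left(-3\right) = -30$)
$- 41 \left(k{\left(-4 \right)} + \left(23 + 24\right) \left(25 + S{\left(-4 \right)}\right)\right) = - 41 \left(\left(-4\right)^{2} + \left(23 + 24\right) \left(25 - 30\right)\right) = - 41 \left(16 + 47 \left(-5\right)\right) = - 41 \left(16 - 235\right) = \left(-41\right) \left(-219\right) = 8979$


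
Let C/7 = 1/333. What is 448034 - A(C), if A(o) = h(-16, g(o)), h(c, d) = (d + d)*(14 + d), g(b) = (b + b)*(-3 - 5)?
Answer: 49683061426/110889 ≈ 4.4804e+5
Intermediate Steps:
g(b) = -16*b (g(b) = (2*b)*(-8) = -16*b)
C = 7/333 ≈ 0.021021
h(c, d) = 2*d*(14 + d) (h(c, d) = (2*d)*(14 + d) = 2*d*(14 + d))
A(o) = -32*o*(14 - 16*o) (A(o) = 2*(-16*o)*(14 - 16*o) = -32*o*(14 - 16*o))
448034 - A(C) = 448034 - 64*7*(-7 + 8*(7/333))/333 = 448034 - 64*7*(-7 + 56/333)/333 = 448034 - 64*7*(-2275)/(333*333) = 448034 - 1*(-1019200/110889) = 448034 + 1019200/110889 = 49683061426/110889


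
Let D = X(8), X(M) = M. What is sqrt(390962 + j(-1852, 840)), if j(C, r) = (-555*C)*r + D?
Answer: sqrt(863793370) ≈ 29390.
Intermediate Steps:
D = 8
j(C, r) = 8 - 555*C*r (j(C, r) = (-555*C)*r + 8 = -555*C*r + 8 = 8 - 555*C*r)
sqrt(390962 + j(-1852, 840)) = sqrt(390962 + (8 - 555*(-1852)*840)) = sqrt(390962 + (8 + 863402400)) = sqrt(390962 + 863402408) = sqrt(863793370)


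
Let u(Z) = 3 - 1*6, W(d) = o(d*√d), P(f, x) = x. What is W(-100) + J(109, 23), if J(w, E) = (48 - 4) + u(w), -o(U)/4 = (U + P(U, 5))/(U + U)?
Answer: 39 - I/100 ≈ 39.0 - 0.01*I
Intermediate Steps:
o(U) = -2*(5 + U)/U (o(U) = -4*(U + 5)/(U + U) = -4*(5 + U)/(2*U) = -4*(5 + U)*1/(2*U) = -2*(5 + U)/U)
W(d) = -2 - 10/d^(3/2)
u(Z) = -3 (u(Z) = 3 - 6 = -3)
J(w, E) = 41 (J(w, E) = (48 - 4) - 3 = 44 - 3 = 41)
W(-100) + J(109, 23) = (-2 - I/100) + 41 = 39 - I/100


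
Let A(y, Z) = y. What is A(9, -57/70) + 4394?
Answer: 4403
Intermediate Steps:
A(9, -57/70) + 4394 = 9 + 4394 = 4403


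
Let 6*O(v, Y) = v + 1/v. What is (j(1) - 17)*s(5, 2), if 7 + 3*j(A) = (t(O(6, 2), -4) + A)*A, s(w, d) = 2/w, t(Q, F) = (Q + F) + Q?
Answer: -1061/135 ≈ -7.8593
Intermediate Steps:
O(v, Y) = v/6 + 1/(6*v) (O(v, Y) = (v + 1/v)/6 = v/6 + 1/(6*v))
t(Q, F) = F + 2*Q (t(Q, F) = (F + Q) + Q = F + 2*Q)
j(A) = -7/3 + A*(-35/18 + A)/3 (j(A) = -7/3 + (((-4 + 2*((⅙)*(1 + 6²)/6)) + A)*A)/3 = -7/3 + (((-4 + 2*((⅙)*(⅙)*(1 + 36))) + A)*A)/3 = -7/3 + (((-4 + 2*((⅙)*(⅙)*37)) + A)*A)/3 = -7/3 + (((-4 + 2*(37/36)) + A)*A)/3 = -7/3 + (((-4 + 37/18) + A)*A)/3 = -7/3 + ((-35/18 + A)*A)/3 = -7/3 + (A*(-35/18 + A))/3 = -7/3 + A*(-35/18 + A)/3)
(j(1) - 17)*s(5, 2) = ((-7/3 - 35/54*1 + (⅓)*1²) - 17)*(2/5) = ((-7/3 - 35/54 + (⅓)*1) - 17)*(2*(⅕)) = ((-7/3 - 35/54 + ⅓) - 17)*(⅖) = (-143/54 - 17)*(⅖) = -1061/54*⅖ = -1061/135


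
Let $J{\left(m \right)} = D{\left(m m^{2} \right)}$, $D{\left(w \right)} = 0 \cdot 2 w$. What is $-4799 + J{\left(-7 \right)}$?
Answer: $-4799$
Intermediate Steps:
$D{\left(w \right)} = 0$ ($D{\left(w \right)} = 0 w = 0$)
$J{\left(m \right)} = 0$
$-4799 + J{\left(-7 \right)} = -4799 + 0 = -4799$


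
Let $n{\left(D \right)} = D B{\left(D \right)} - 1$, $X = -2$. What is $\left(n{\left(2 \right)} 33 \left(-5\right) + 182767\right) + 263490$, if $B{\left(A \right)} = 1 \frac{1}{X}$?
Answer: $446587$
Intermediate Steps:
$B{\left(A \right)} = - \frac{1}{2}$ ($B{\left(A \right)} = 1 \frac{1}{-2} = 1 \left(- \frac{1}{2}\right) = - \frac{1}{2}$)
$n{\left(D \right)} = -1 - \frac{D}{2}$ ($n{\left(D \right)} = D \left(- \frac{1}{2}\right) - 1 = - \frac{D}{2} - 1 = -1 - \frac{D}{2}$)
$\left(n{\left(2 \right)} 33 \left(-5\right) + 182767\right) + 263490 = \left(\left(-1 - 1\right) 33 \left(-5\right) + 182767\right) + 263490 = \left(\left(-2\right) 33 \left(-5\right) + 182767\right) + 263490 = \left(\left(-66\right) \left(-5\right) + 182767\right) + 263490 = \left(330 + 182767\right) + 263490 = 183097 + 263490 = 446587$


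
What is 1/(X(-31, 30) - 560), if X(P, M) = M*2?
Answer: -1/500 ≈ -0.0020000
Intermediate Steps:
X(P, M) = 2*M
1/(X(-31, 30) - 560) = 1/(2*30 - 560) = 1/(60 - 560) = 1/(-500) = -1/500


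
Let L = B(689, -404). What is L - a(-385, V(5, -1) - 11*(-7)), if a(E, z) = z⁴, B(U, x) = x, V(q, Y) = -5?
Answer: -26874260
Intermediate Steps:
L = -404
L - a(-385, V(5, -1) - 11*(-7)) = -404 - (-5 - 11*(-7))⁴ = -404 - (-5 + 77)⁴ = -404 - 1*72⁴ = -404 - 1*26873856 = -404 - 26873856 = -26874260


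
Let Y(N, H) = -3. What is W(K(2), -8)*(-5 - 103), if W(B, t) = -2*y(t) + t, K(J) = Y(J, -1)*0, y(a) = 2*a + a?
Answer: -4320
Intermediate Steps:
y(a) = 3*a
K(J) = 0 (K(J) = -3*0 = 0)
W(B, t) = -5*t (W(B, t) = -6*t + t = -5*t)
W(K(2), -8)*(-5 - 103) = (-5*(-8))*(-5 - 103) = 40*(-108) = -4320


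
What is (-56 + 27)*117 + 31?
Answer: -3362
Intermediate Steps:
(-56 + 27)*117 + 31 = -29*117 + 31 = -3393 + 31 = -3362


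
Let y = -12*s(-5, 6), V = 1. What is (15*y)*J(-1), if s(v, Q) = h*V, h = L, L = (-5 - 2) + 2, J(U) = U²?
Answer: 900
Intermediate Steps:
L = -5 (L = -7 + 2 = -5)
h = -5
s(v, Q) = -5 (s(v, Q) = -5*1 = -5)
y = 60 (y = -12*(-5) = 60)
(15*y)*J(-1) = (15*60)*(-1)² = 900*1 = 900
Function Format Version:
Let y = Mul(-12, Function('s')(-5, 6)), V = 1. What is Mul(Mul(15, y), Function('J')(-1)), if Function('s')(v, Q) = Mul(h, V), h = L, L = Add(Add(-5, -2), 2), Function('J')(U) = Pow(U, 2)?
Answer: 900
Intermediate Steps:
L = -5 (L = Add(-7, 2) = -5)
h = -5
Function('s')(v, Q) = -5 (Function('s')(v, Q) = Mul(-5, 1) = -5)
y = 60 (y = Mul(-12, -5) = 60)
Mul(Mul(15, y), Function('J')(-1)) = Mul(Mul(15, 60), Pow(-1, 2)) = Mul(900, 1) = 900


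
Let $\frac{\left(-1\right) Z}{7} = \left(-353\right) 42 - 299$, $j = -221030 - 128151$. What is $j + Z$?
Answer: $-243306$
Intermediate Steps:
$j = -349181$ ($j = -221030 - 128151 = -349181$)
$Z = 105875$ ($Z = - 7 \left(\left(-353\right) 42 - 299\right) = - 7 \left(-14826 - 299\right) = \left(-7\right) \left(-15125\right) = 105875$)
$j + Z = -349181 + 105875 = -243306$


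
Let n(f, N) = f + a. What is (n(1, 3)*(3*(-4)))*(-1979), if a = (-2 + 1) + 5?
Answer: 118740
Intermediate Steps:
a = 4 (a = -1 + 5 = 4)
n(f, N) = 4 + f (n(f, N) = f + 4 = 4 + f)
(n(1, 3)*(3*(-4)))*(-1979) = ((4 + 1)*(3*(-4)))*(-1979) = (5*(-12))*(-1979) = -60*(-1979) = 118740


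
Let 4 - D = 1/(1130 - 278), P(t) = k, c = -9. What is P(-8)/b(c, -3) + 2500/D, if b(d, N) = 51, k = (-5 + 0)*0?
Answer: 2130000/3407 ≈ 625.18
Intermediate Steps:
k = 0 (k = -5*0 = 0)
P(t) = 0
D = 3407/852 (D = 4 - 1/(1130 - 278) = 4 - 1/852 = 3407/852 ≈ 3.9988)
P(-8)/b(c, -3) + 2500/D = 0/51 + 2500/(3407/852) = 0*(1/51) + 2500*(852/3407) = 0 + 2130000/3407 = 2130000/3407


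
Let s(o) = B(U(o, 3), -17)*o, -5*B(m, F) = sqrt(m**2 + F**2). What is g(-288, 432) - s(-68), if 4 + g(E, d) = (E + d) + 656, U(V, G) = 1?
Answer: 796 - 68*sqrt(290)/5 ≈ 564.40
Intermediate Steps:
B(m, F) = -sqrt(F**2 + m**2)/5 (B(m, F) = -sqrt(m**2 + F**2)/5 = -sqrt(F**2 + m**2)/5)
g(E, d) = 652 + E + d (g(E, d) = -4 + ((E + d) + 656) = -4 + (656 + E + d) = 652 + E + d)
s(o) = -o*sqrt(290)/5 (s(o) = (-sqrt((-17)**2 + 1**2)/5)*o = (-sqrt(289 + 1)/5)*o = (-sqrt(290)/5)*o = -o*sqrt(290)/5)
g(-288, 432) - s(-68) = (652 - 288 + 432) - (-1)*(-68)*sqrt(290)/5 = 796 - 68*sqrt(290)/5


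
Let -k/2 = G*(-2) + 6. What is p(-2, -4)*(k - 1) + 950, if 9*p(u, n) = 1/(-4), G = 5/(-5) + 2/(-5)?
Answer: 57031/60 ≈ 950.52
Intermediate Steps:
G = -7/5 (G = 5*(-⅕) + 2*(-⅕) = -1 - ⅖ = -7/5 ≈ -1.4000)
p(u, n) = -1/36 (p(u, n) = (⅑)/(-4) = (⅑)*(-¼) = -1/36)
k = -88/5 (k = -2*(-7/5*(-2) + 6) = -2*(14/5 + 6) = -2*44/5 = -88/5 ≈ -17.600)
p(-2, -4)*(k - 1) + 950 = -(-88/5 - 1)/36 + 950 = -1/36*(-93/5) + 950 = 31/60 + 950 = 57031/60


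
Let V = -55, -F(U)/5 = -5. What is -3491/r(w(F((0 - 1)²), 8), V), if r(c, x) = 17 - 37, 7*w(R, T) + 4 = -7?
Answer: 3491/20 ≈ 174.55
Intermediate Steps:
F(U) = 25 (F(U) = -5*(-5) = 25)
w(R, T) = -11/7 (w(R, T) = -4/7 + (⅐)*(-7) = -4/7 - 1 = -11/7)
r(c, x) = -20
-3491/r(w(F((0 - 1)²), 8), V) = -3491/(-20) = -3491*(-1/20) = 3491/20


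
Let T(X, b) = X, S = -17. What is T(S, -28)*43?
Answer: -731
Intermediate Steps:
T(S, -28)*43 = -17*43 = -731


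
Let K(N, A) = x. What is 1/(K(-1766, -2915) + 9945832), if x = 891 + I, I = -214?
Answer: 1/9946509 ≈ 1.0054e-7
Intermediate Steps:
x = 677 (x = 891 - 214 = 677)
K(N, A) = 677
1/(K(-1766, -2915) + 9945832) = 1/(677 + 9945832) = 1/9946509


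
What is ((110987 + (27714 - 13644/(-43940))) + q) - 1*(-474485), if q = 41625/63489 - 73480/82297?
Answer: 11731500941149067706/19132040749835 ≈ 6.1319e+5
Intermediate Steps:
q = -413186365/1741651411 (q = 41625*(1/63489) - 73480*1/82297 = 13875/21163 - 73480/82297 = -413186365/1741651411 ≈ -0.23724)
((110987 + (27714 - 13644/(-43940))) + q) - 1*(-474485) = ((110987 + (27714 - 13644/(-43940))) - 413186365/1741651411) - 1*(-474485) = ((110987 + (27714 - 13644*(-1/43940))) - 413186365/1741651411) + 474485 = ((110987 + (27714 + 3411/10985)) - 413186365/1741651411) + 474485 = ((110987 + 304441701/10985) - 413186365/1741651411) + 474485 = (1523633896/10985 - 413186365/1741651411) + 474485 = 2653634585963607731/19132040749835 + 474485 = 11731500941149067706/19132040749835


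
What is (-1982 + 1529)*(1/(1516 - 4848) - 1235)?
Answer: 1864104513/3332 ≈ 5.5946e+5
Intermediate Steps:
(-1982 + 1529)*(1/(1516 - 4848) - 1235) = -453*(1/(-3332) - 1235) = -453*(-1/3332 - 1235) = -453*(-4115021/3332) = 1864104513/3332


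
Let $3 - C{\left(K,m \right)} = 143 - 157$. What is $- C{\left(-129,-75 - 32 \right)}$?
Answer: $-17$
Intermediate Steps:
$C{\left(K,m \right)} = 17$ ($C{\left(K,m \right)} = 3 - \left(143 - 157\right) = 3 - -14 = 3 + 14 = 17$)
$- C{\left(-129,-75 - 32 \right)} = \left(-1\right) 17 = -17$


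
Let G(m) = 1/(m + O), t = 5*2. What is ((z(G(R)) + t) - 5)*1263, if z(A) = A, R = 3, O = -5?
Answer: 11367/2 ≈ 5683.5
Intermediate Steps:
t = 10
G(m) = 1/(-5 + m) (G(m) = 1/(m - 5) = 1/(-5 + m))
((z(G(R)) + t) - 5)*1263 = ((1/(-5 + 3) + 10) - 5)*1263 = ((1/(-2) + 10) - 5)*1263 = ((-½ + 10) - 5)*1263 = (19/2 - 5)*1263 = (9/2)*1263 = 11367/2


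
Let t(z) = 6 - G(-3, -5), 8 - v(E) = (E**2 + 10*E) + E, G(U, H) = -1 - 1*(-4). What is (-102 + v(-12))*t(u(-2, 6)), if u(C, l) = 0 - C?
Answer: -318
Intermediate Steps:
u(C, l) = -C
G(U, H) = 3 (G(U, H) = -1 + 4 = 3)
v(E) = 8 - E**2 - 11*E (v(E) = 8 - ((E**2 + 10*E) + E) = 8 - (E**2 + 11*E) = 8 + (-E**2 - 11*E) = 8 - E**2 - 11*E)
t(z) = 3 (t(z) = 6 - 1*3 = 6 - 3 = 3)
(-102 + v(-12))*t(u(-2, 6)) = (-102 + (8 - 1*(-12)**2 - 11*(-12)))*3 = (-102 + (8 - 1*144 + 132))*3 = (-102 + (8 - 144 + 132))*3 = (-102 - 4)*3 = -106*3 = -318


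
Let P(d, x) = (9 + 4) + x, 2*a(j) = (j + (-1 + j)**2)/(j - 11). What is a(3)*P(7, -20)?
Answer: 49/16 ≈ 3.0625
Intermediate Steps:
a(j) = (j + (-1 + j)**2)/(2*(-11 + j)) (a(j) = ((j + (-1 + j)**2)/(j - 11))/2 = ((j + (-1 + j)**2)/(-11 + j))/2 = (j + (-1 + j)**2)/(2*(-11 + j)))
P(d, x) = 13 + x
a(3)*P(7, -20) = ((3 + (-1 + 3)**2)/(2*(-11 + 3)))*(13 - 20) = ((1/2)*(3 + 2**2)/(-8))*(-7) = ((1/2)*(-1/8)*(3 + 4))*(-7) = ((1/2)*(-1/8)*7)*(-7) = -7/16*(-7) = 49/16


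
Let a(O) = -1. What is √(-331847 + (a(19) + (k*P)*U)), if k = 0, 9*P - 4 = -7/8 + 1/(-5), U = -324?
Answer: 6*I*√9218 ≈ 576.06*I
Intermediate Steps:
P = 13/40 (P = 4/9 + (-7/8 + 1/(-5))/9 = 4/9 + (-7*⅛ + 1*(-⅕))/9 = 4/9 + (-7/8 - ⅕)/9 = 4/9 + (⅑)*(-43/40) = 4/9 - 43/360 = 13/40 ≈ 0.32500)
√(-331847 + (a(19) + (k*P)*U)) = √(-331847 + (-1 + (0*(13/40))*(-324))) = √(-331847 + (-1 + 0*(-324))) = √(-331847 + (-1 + 0)) = √(-331847 - 1) = √(-331848) = 6*I*√9218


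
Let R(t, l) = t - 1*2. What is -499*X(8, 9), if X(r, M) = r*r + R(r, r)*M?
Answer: -58882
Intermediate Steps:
R(t, l) = -2 + t (R(t, l) = t - 2 = -2 + t)
X(r, M) = r² + M*(-2 + r) (X(r, M) = r*r + (-2 + r)*M = r² + M*(-2 + r))
-499*X(8, 9) = -499*(8² + 9*(-2 + 8)) = -499*(64 + 9*6) = -499*(64 + 54) = -499*118 = -58882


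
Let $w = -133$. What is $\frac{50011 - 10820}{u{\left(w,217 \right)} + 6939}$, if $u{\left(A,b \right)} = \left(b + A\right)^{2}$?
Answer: $\frac{39191}{13995} \approx 2.8004$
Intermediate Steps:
$u{\left(A,b \right)} = \left(A + b\right)^{2}$
$\frac{50011 - 10820}{u{\left(w,217 \right)} + 6939} = \frac{50011 - 10820}{\left(-133 + 217\right)^{2} + 6939} = \frac{39191}{84^{2} + 6939} = \frac{39191}{7056 + 6939} = \frac{39191}{13995}$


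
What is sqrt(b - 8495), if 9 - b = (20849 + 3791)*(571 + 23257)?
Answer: I*sqrt(587130406) ≈ 24231.0*I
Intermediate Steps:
b = -587121911 (b = 9 - (20849 + 3791)*(571 + 23257) = 9 - 24640*23828 = 9 - 1*587121920 = 9 - 587121920 = -587121911)
sqrt(b - 8495) = sqrt(-587121911 - 8495) = sqrt(-587130406) = I*sqrt(587130406)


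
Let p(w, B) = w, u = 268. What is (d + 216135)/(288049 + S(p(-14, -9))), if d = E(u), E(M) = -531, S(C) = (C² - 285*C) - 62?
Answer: 71868/97391 ≈ 0.73793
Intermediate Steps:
S(C) = -62 + C² - 285*C
d = -531
(d + 216135)/(288049 + S(p(-14, -9))) = (-531 + 216135)/(288049 + (-62 + (-14)² - 285*(-14))) = 215604/(288049 + (-62 + 196 + 3990)) = 215604/(288049 + 4124) = 215604/292173 = 215604*(1/292173) = 71868/97391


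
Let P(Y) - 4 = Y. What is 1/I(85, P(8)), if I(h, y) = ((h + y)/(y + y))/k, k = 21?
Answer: 504/97 ≈ 5.1959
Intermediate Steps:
P(Y) = 4 + Y
I(h, y) = (h + y)/(42*y) (I(h, y) = ((h + y)/(y + y))/21 = ((h + y)/((2*y)))*(1/21) = ((h + y)*(1/(2*y)))*(1/21) = ((h + y)/(2*y))*(1/21) = (h + y)/(42*y))
1/I(85, P(8)) = 1/((85 + (4 + 8))/(42*(4 + 8))) = 1/((1/42)*(85 + 12)/12) = 1/((1/42)*(1/12)*97) = 1/(97/504) = 504/97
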